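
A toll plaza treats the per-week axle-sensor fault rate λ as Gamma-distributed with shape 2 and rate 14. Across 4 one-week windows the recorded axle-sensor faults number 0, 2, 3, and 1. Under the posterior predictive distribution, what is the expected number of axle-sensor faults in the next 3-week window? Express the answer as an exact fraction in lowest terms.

4/3

Total count: 0 + 2 + 3 + 1 = 6.
Total exposure: 4 weeks.
Posterior: α' = 2 + 6 = 8, β' = 14 + 4 = 18.
Predictive mean over a 3-week window = T·E[λ|data] = 3·8/18 = 4/3.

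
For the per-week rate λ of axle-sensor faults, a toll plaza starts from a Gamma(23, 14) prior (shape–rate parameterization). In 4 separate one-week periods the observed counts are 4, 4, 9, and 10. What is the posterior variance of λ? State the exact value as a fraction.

25/162

Total count: 4 + 4 + 9 + 10 = 27.
Total exposure: 4 weeks.
Posterior: α' = 23 + 27 = 50, β' = 14 + 4 = 18.
Posterior variance = α'/β'² = 50/324 = 25/162.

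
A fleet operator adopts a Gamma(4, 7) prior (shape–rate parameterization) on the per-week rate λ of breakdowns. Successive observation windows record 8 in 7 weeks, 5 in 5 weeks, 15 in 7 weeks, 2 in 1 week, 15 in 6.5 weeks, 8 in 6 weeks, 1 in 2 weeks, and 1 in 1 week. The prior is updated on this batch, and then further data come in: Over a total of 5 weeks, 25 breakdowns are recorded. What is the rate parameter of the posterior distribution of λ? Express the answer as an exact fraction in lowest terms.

Total count: 8 + 5 + 15 + 2 + 15 + 8 + 1 + 1 = 55.
Total exposure: 7 + 5 + 7 + 1 + 6.5 + 6 + 2 + 1 = 35.5 weeks.
After the first batch: Gamma(4 + 55, 7 + 35.5) = Gamma(59, 85/2).
Total count 25 over total exposure 5 weeks.
After the second batch: Gamma(59 + 25, 85/2 + 5) = Gamma(84, 95/2).

95/2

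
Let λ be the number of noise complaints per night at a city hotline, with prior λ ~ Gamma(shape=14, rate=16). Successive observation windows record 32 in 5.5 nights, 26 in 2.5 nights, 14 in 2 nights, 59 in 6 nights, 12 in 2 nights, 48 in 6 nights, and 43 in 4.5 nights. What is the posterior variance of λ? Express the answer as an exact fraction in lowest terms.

992/7921

Total count: 32 + 26 + 14 + 59 + 12 + 48 + 43 = 234.
Total exposure: 5.5 + 2.5 + 2 + 6 + 2 + 6 + 4.5 = 28.5 nights.
Gamma(α, β) with Poisson data over total exposure Σt gives posterior Gamma(α+Σx, β+Σt) = Gamma(248, 89/2).
Posterior variance = α'/β'² = 248/(7921/4) = 992/7921.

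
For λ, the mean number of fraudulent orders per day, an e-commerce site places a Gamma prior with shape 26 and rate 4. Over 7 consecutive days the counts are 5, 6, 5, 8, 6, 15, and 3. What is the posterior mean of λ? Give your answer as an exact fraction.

74/11

Total count: 5 + 6 + 5 + 8 + 6 + 15 + 3 = 48.
Total exposure: 7 days.
Posterior: α' = 26 + 48 = 74, β' = 4 + 7 = 11.
Posterior mean = α'/β' = 74/11.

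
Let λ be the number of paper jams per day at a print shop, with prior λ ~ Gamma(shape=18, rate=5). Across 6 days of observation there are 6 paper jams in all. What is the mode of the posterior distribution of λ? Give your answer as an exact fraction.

Total count 6 over total exposure 6 days.
Gamma(α, β) with Poisson data over total exposure Σt gives posterior Gamma(α+Σx, β+Σt) = Gamma(24, 11).
Posterior mode = (α'−1)/β' = 23/11.

23/11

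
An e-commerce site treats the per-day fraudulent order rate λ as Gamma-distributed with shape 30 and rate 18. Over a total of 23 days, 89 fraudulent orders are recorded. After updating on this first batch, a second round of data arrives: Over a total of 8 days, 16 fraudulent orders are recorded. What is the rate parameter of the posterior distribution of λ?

Total count 89 over total exposure 23 days.
After the first batch: Gamma(30 + 89, 18 + 23) = Gamma(119, 41).
Total count 16 over total exposure 8 days.
After the second batch: Gamma(119 + 16, 41 + 8) = Gamma(135, 49).

49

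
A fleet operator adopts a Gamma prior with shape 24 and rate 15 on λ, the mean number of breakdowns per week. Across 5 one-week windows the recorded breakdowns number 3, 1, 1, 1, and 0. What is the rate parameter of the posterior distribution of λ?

20

Total count: 3 + 1 + 1 + 1 + 0 = 6.
Total exposure: 5 weeks.
Gamma(α, β) with Poisson data over total exposure Σt gives posterior Gamma(α+Σx, β+Σt) = Gamma(30, 20).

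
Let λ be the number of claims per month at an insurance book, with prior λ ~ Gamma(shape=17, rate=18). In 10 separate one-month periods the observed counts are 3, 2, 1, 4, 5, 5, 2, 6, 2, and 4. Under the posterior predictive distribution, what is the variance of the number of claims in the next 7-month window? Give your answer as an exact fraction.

Total count: 3 + 2 + 1 + 4 + 5 + 5 + 2 + 6 + 2 + 4 = 34.
Total exposure: 10 months.
Gamma(α, β) with Poisson data over total exposure Σt gives posterior Gamma(α+Σx, β+Σt) = Gamma(51, 28).
The posterior predictive for a window of length T is Negative Binomial with variance T·α'·(β'+T)/β'² = 7·51·35/784 = 255/16.

255/16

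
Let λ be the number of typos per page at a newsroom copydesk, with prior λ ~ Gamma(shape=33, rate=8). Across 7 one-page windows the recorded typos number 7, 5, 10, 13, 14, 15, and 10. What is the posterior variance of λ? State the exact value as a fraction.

107/225

Total count: 7 + 5 + 10 + 13 + 14 + 15 + 10 = 74.
Total exposure: 7 pages.
Conjugate update: add total count to the shape and total exposure to the rate, giving Gamma(107, 15).
Posterior variance = α'/β'² = 107/225.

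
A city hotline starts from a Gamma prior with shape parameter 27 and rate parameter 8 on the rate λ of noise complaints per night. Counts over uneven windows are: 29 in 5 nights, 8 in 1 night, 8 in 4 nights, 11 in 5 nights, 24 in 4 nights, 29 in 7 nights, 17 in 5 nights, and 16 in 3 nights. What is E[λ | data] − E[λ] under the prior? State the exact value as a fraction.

Total count: 29 + 8 + 8 + 11 + 24 + 29 + 17 + 16 = 142.
Total exposure: 5 + 1 + 4 + 5 + 4 + 7 + 5 + 3 = 34 nights.
Conjugate update: add total count to the shape and total exposure to the rate, giving Gamma(169, 42).
Posterior mean = 169/42 = 169/42; prior mean = 27/8 = 27/8. Difference = 169/42 − 27/8 = 109/168.

109/168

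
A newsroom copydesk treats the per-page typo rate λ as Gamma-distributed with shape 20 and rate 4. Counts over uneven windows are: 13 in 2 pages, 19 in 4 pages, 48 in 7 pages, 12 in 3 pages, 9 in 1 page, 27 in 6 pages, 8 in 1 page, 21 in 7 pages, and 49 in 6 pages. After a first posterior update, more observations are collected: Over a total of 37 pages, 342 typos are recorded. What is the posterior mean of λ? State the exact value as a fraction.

Total count: 13 + 19 + 48 + 12 + 9 + 27 + 8 + 21 + 49 = 206.
Total exposure: 2 + 4 + 7 + 3 + 1 + 6 + 1 + 7 + 6 = 37 pages.
After the first batch: Gamma(20 + 206, 4 + 37) = Gamma(226, 41).
Total count 342 over total exposure 37 pages.
After the second batch: Gamma(226 + 342, 41 + 37) = Gamma(568, 78).
Posterior mean = α'/β' = 568/78 = 284/39.

284/39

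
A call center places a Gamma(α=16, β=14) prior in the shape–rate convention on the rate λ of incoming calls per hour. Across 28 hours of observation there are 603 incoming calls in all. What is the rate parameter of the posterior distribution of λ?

42

Total count 603 over total exposure 28 hours.
The Gamma prior is conjugate for the Poisson rate, so λ | data ~ Gamma(16+603, 14+28) = Gamma(619, 42).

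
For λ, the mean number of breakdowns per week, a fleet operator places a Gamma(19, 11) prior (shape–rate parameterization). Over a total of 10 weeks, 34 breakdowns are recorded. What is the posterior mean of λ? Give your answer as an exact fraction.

Total count 34 over total exposure 10 weeks.
Conjugate update: add total count to the shape and total exposure to the rate, giving Gamma(53, 21).
Posterior mean = α'/β' = 53/21.

53/21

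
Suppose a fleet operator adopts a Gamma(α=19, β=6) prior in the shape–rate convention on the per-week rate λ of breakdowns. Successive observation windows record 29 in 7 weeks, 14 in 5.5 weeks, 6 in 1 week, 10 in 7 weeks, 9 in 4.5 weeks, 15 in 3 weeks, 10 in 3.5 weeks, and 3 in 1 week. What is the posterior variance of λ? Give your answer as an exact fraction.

Total count: 29 + 14 + 6 + 10 + 9 + 15 + 10 + 3 = 96.
Total exposure: 7 + 5.5 + 1 + 7 + 4.5 + 3 + 3.5 + 1 = 32.5 weeks.
Posterior: α' = 19 + 96 = 115, β' = 6 + 32.5 = 77/2.
Posterior variance = α'/β'² = 115/(5929/4) = 460/5929.

460/5929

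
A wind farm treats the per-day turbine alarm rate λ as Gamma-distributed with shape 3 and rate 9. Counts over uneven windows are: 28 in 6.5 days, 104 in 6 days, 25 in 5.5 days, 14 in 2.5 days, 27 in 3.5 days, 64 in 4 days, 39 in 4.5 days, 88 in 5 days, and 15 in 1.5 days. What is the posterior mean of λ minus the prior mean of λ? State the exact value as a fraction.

391/48

Total count: 28 + 104 + 25 + 14 + 27 + 64 + 39 + 88 + 15 = 404.
Total exposure: 6.5 + 6 + 5.5 + 2.5 + 3.5 + 4 + 4.5 + 5 + 1.5 = 39 days.
The Gamma prior is conjugate for the Poisson rate, so λ | data ~ Gamma(3+404, 9+39) = Gamma(407, 48).
Posterior mean = 407/48 = 407/48; prior mean = 3/9 = 1/3. Difference = 407/48 − 1/3 = 391/48.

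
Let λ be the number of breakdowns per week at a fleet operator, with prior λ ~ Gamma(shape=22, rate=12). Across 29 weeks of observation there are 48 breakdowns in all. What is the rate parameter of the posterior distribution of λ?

41

Total count 48 over total exposure 29 weeks.
The Gamma prior is conjugate for the Poisson rate, so λ | data ~ Gamma(22+48, 12+29) = Gamma(70, 41).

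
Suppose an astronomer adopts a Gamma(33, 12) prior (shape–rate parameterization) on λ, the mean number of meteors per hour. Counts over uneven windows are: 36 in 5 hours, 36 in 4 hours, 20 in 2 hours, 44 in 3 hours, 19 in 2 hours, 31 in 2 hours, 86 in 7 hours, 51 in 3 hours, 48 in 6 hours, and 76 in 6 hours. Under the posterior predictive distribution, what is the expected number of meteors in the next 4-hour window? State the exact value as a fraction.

480/13

Total count: 36 + 36 + 20 + 44 + 19 + 31 + 86 + 51 + 48 + 76 = 447.
Total exposure: 5 + 4 + 2 + 3 + 2 + 2 + 7 + 3 + 6 + 6 = 40 hours.
By Gamma–Poisson conjugacy, the posterior is Gamma(α + Σx, β + Σt) = Gamma(33 + 447, 12 + 40) = Gamma(480, 52).
Predictive mean over a 4-hour window = T·E[λ|data] = 4·480/52 = 480/13.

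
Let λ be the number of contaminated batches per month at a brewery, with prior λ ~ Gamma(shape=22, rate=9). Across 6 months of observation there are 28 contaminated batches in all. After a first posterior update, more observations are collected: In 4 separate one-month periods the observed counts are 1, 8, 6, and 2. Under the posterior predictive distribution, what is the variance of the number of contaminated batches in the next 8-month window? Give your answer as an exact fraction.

14472/361

Total count 28 over total exposure 6 months.
After the first batch: Gamma(22 + 28, 9 + 6) = Gamma(50, 15).
Total count: 1 + 8 + 6 + 2 = 17.
Total exposure: 4 months.
After the second batch: Gamma(50 + 17, 15 + 4) = Gamma(67, 19).
The posterior predictive for a window of length T is Negative Binomial with variance T·α'·(β'+T)/β'² = 8·67·27/361 = 14472/361.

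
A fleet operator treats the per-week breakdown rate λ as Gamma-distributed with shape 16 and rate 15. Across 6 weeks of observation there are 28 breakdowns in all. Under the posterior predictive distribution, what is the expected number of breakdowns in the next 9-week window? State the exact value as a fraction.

132/7

Total count 28 over total exposure 6 weeks.
Gamma(α, β) with Poisson data over total exposure Σt gives posterior Gamma(α+Σx, β+Σt) = Gamma(44, 21).
Predictive mean over a 9-week window = T·E[λ|data] = 9·44/21 = 132/7.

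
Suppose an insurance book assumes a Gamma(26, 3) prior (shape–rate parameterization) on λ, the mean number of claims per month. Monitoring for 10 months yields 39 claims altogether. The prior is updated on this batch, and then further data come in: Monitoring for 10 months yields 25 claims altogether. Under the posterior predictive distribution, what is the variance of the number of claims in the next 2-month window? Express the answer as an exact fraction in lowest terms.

Total count 39 over total exposure 10 months.
After the first batch: Gamma(26 + 39, 3 + 10) = Gamma(65, 13).
Total count 25 over total exposure 10 months.
After the second batch: Gamma(65 + 25, 13 + 10) = Gamma(90, 23).
The posterior predictive for a window of length T is Negative Binomial with variance T·α'·(β'+T)/β'² = 2·90·25/529 = 4500/529.

4500/529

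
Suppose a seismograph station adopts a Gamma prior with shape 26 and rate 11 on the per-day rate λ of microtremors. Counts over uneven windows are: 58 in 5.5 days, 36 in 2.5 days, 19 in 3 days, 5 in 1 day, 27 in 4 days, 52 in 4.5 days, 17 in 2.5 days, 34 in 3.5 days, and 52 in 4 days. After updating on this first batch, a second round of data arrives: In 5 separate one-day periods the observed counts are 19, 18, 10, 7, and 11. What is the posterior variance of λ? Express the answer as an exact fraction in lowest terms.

1564/8649

Total count: 58 + 36 + 19 + 5 + 27 + 52 + 17 + 34 + 52 = 300.
Total exposure: 5.5 + 2.5 + 3 + 1 + 4 + 4.5 + 2.5 + 3.5 + 4 = 30.5 days.
After the first batch: Gamma(26 + 300, 11 + 30.5) = Gamma(326, 83/2).
Total count: 19 + 18 + 10 + 7 + 11 = 65.
Total exposure: 5 days.
After the second batch: Gamma(326 + 65, 83/2 + 5) = Gamma(391, 93/2).
Posterior variance = α'/β'² = 391/(8649/4) = 1564/8649.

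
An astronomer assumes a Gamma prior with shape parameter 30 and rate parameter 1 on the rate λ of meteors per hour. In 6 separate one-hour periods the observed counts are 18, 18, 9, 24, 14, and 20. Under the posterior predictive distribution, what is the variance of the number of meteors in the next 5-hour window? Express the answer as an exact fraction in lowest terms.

1140/7

Total count: 18 + 18 + 9 + 24 + 14 + 20 = 103.
Total exposure: 6 hours.
Posterior: α' = 30 + 103 = 133, β' = 1 + 6 = 7.
The posterior predictive for a window of length T is Negative Binomial with variance T·α'·(β'+T)/β'² = 5·133·12/49 = 1140/7.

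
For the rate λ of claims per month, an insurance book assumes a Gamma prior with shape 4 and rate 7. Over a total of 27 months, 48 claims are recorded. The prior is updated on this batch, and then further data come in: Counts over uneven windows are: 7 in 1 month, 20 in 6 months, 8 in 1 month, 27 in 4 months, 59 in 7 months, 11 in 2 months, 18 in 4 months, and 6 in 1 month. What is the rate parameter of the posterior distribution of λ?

60

Total count 48 over total exposure 27 months.
After the first batch: Gamma(4 + 48, 7 + 27) = Gamma(52, 34).
Total count: 7 + 20 + 8 + 27 + 59 + 11 + 18 + 6 = 156.
Total exposure: 1 + 6 + 1 + 4 + 7 + 2 + 4 + 1 = 26 months.
After the second batch: Gamma(52 + 156, 34 + 26) = Gamma(208, 60).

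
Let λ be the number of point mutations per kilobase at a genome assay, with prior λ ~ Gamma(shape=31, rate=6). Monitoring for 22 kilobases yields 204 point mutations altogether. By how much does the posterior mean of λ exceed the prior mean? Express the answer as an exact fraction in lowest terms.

271/84

Total count 204 over total exposure 22 kilobases.
By Gamma–Poisson conjugacy, the posterior is Gamma(α + Σx, β + Σt) = Gamma(31 + 204, 6 + 22) = Gamma(235, 28).
Posterior mean = 235/28 = 235/28; prior mean = 31/6 = 31/6. Difference = 235/28 − 31/6 = 271/84.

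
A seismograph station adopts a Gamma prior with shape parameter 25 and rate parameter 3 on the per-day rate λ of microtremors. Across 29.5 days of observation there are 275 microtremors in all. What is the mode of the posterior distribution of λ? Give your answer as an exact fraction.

Total count 275 over total exposure 29.5 days.
Conjugate update: add total count to the shape and total exposure to the rate, giving Gamma(300, 65/2).
Posterior mode = (α'−1)/β' = 299/(65/2) = 46/5.

46/5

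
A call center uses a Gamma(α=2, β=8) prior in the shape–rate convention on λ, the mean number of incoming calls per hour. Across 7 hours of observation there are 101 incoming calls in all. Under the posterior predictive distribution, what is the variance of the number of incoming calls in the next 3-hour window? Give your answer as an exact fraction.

Total count 101 over total exposure 7 hours.
Posterior: α' = 2 + 101 = 103, β' = 8 + 7 = 15.
The posterior predictive for a window of length T is Negative Binomial with variance T·α'·(β'+T)/β'² = 3·103·18/225 = 618/25.

618/25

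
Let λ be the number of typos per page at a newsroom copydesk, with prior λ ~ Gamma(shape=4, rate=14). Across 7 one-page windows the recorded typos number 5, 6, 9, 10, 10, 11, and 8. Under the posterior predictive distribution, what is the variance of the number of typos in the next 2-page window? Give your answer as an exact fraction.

Total count: 5 + 6 + 9 + 10 + 10 + 11 + 8 = 59.
Total exposure: 7 pages.
Gamma(α, β) with Poisson data over total exposure Σt gives posterior Gamma(α+Σx, β+Σt) = Gamma(63, 21).
The posterior predictive for a window of length T is Negative Binomial with variance T·α'·(β'+T)/β'² = 2·63·23/441 = 46/7.

46/7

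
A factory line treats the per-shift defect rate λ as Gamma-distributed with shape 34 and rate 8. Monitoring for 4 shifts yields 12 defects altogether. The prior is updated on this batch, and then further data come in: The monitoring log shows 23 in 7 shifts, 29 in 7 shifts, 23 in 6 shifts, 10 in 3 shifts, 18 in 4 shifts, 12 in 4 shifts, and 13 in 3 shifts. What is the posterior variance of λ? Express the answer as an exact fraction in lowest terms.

87/1058

Total count 12 over total exposure 4 shifts.
After the first batch: Gamma(34 + 12, 8 + 4) = Gamma(46, 12).
Total count: 23 + 29 + 23 + 10 + 18 + 12 + 13 = 128.
Total exposure: 7 + 7 + 6 + 3 + 4 + 4 + 3 = 34 shifts.
After the second batch: Gamma(46 + 128, 12 + 34) = Gamma(174, 46).
Posterior variance = α'/β'² = 174/2116 = 87/1058.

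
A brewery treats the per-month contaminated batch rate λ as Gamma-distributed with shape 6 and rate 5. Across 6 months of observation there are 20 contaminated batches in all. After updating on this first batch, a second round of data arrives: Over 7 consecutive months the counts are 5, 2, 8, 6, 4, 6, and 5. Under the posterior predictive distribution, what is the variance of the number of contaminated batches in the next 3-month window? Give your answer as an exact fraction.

Total count 20 over total exposure 6 months.
After the first batch: Gamma(6 + 20, 5 + 6) = Gamma(26, 11).
Total count: 5 + 2 + 8 + 6 + 4 + 6 + 5 = 36.
Total exposure: 7 months.
After the second batch: Gamma(26 + 36, 11 + 7) = Gamma(62, 18).
The posterior predictive for a window of length T is Negative Binomial with variance T·α'·(β'+T)/β'² = 3·62·21/324 = 217/18.

217/18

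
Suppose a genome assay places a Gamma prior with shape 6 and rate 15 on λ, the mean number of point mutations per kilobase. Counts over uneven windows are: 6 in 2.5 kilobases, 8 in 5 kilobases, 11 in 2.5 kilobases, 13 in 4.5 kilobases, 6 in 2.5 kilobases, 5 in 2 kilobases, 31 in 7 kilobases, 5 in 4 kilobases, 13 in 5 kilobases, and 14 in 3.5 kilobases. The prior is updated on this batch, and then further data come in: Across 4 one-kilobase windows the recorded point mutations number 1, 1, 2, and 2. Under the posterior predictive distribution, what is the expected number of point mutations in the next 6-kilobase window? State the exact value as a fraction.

1488/115

Total count: 6 + 8 + 11 + 13 + 6 + 5 + 31 + 5 + 13 + 14 = 112.
Total exposure: 2.5 + 5 + 2.5 + 4.5 + 2.5 + 2 + 7 + 4 + 5 + 3.5 = 38.5 kilobases.
After the first batch: Gamma(6 + 112, 15 + 38.5) = Gamma(118, 107/2).
Total count: 1 + 1 + 2 + 2 = 6.
Total exposure: 4 kilobases.
After the second batch: Gamma(118 + 6, 107/2 + 4) = Gamma(124, 115/2).
Predictive mean over a 6-kilobase window = T·E[λ|data] = 6·124/(115/2) = 1488/115.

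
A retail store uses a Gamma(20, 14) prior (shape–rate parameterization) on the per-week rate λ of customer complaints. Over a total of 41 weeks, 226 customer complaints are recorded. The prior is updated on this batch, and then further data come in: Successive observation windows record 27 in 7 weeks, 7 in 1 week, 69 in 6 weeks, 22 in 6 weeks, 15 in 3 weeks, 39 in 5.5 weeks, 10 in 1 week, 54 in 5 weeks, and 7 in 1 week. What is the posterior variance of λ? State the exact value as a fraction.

1984/32761

Total count 226 over total exposure 41 weeks.
After the first batch: Gamma(20 + 226, 14 + 41) = Gamma(246, 55).
Total count: 27 + 7 + 69 + 22 + 15 + 39 + 10 + 54 + 7 = 250.
Total exposure: 7 + 1 + 6 + 6 + 3 + 5.5 + 1 + 5 + 1 = 35.5 weeks.
After the second batch: Gamma(246 + 250, 55 + 35.5) = Gamma(496, 181/2).
Posterior variance = α'/β'² = 496/(32761/4) = 1984/32761.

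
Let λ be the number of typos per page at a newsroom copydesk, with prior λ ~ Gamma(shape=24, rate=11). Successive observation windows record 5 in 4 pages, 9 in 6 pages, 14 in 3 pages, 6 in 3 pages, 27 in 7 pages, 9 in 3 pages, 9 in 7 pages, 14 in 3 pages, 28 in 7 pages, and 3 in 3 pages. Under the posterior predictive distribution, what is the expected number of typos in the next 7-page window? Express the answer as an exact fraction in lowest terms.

1036/57

Total count: 5 + 9 + 14 + 6 + 27 + 9 + 9 + 14 + 28 + 3 = 124.
Total exposure: 4 + 6 + 3 + 3 + 7 + 3 + 7 + 3 + 7 + 3 = 46 pages.
Conjugate update: add total count to the shape and total exposure to the rate, giving Gamma(148, 57).
Predictive mean over a 7-page window = T·E[λ|data] = 7·148/57 = 1036/57.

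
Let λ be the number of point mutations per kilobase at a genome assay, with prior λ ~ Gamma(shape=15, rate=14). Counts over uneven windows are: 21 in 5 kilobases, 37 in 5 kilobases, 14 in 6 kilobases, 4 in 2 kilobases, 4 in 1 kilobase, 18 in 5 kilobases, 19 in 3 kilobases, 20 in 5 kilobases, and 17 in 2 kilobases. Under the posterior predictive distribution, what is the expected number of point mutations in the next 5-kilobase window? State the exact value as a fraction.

845/48

Total count: 21 + 37 + 14 + 4 + 4 + 18 + 19 + 20 + 17 = 154.
Total exposure: 5 + 5 + 6 + 2 + 1 + 5 + 3 + 5 + 2 = 34 kilobases.
Gamma(α, β) with Poisson data over total exposure Σt gives posterior Gamma(α+Σx, β+Σt) = Gamma(169, 48).
Predictive mean over a 5-kilobase window = T·E[λ|data] = 5·169/48 = 845/48.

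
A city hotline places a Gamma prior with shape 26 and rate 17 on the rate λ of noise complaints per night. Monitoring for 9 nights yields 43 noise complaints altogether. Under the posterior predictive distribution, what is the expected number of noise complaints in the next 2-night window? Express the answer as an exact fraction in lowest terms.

69/13

Total count 43 over total exposure 9 nights.
Conjugate update: add total count to the shape and total exposure to the rate, giving Gamma(69, 26).
Predictive mean over a 2-night window = T·E[λ|data] = 2·69/26 = 69/13.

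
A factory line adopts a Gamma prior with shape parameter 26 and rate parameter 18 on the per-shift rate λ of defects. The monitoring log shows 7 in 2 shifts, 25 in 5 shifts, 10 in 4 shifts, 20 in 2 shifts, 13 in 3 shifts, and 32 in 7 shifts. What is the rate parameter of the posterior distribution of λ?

41

Total count: 7 + 25 + 10 + 20 + 13 + 32 = 107.
Total exposure: 2 + 5 + 4 + 2 + 3 + 7 = 23 shifts.
By Gamma–Poisson conjugacy, the posterior is Gamma(α + Σx, β + Σt) = Gamma(26 + 107, 18 + 23) = Gamma(133, 41).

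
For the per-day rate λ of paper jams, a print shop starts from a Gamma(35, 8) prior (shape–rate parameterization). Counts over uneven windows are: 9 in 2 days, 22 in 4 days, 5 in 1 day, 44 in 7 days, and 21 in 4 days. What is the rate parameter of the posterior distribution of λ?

Total count: 9 + 22 + 5 + 44 + 21 = 101.
Total exposure: 2 + 4 + 1 + 7 + 4 = 18 days.
Gamma(α, β) with Poisson data over total exposure Σt gives posterior Gamma(α+Σx, β+Σt) = Gamma(136, 26).

26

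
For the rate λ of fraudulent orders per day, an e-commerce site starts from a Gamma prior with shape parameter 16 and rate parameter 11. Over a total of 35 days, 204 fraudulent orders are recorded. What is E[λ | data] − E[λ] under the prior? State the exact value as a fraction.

Total count 204 over total exposure 35 days.
Gamma(α, β) with Poisson data over total exposure Σt gives posterior Gamma(α+Σx, β+Σt) = Gamma(220, 46).
Posterior mean = 220/46 = 110/23; prior mean = 16/11 = 16/11. Difference = 110/23 − 16/11 = 842/253.

842/253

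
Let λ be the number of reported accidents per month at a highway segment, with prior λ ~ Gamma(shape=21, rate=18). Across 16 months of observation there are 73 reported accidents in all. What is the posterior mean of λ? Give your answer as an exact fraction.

47/17

Total count 73 over total exposure 16 months.
Conjugate update: add total count to the shape and total exposure to the rate, giving Gamma(94, 34).
Posterior mean = α'/β' = 94/34 = 47/17.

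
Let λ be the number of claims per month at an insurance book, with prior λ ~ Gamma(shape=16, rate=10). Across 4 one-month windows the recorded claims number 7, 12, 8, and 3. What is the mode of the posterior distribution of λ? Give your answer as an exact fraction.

Total count: 7 + 12 + 8 + 3 = 30.
Total exposure: 4 months.
Conjugate update: add total count to the shape and total exposure to the rate, giving Gamma(46, 14).
Posterior mode = (α'−1)/β' = 45/14.

45/14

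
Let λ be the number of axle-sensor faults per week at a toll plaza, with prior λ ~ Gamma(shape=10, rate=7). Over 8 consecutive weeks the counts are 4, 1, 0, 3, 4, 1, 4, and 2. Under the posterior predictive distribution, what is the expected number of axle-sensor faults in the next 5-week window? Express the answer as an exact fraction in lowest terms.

29/3

Total count: 4 + 1 + 0 + 3 + 4 + 1 + 4 + 2 = 19.
Total exposure: 8 weeks.
The Gamma prior is conjugate for the Poisson rate, so λ | data ~ Gamma(10+19, 7+8) = Gamma(29, 15).
Predictive mean over a 5-week window = T·E[λ|data] = 5·29/15 = 29/3.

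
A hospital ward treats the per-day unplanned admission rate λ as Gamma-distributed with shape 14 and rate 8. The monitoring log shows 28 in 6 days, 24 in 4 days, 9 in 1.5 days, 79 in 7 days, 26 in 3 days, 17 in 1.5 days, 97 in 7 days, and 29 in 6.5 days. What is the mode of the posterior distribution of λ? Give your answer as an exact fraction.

Total count: 28 + 24 + 9 + 79 + 26 + 17 + 97 + 29 = 309.
Total exposure: 6 + 4 + 1.5 + 7 + 3 + 1.5 + 7 + 6.5 = 36.5 days.
Conjugate update: add total count to the shape and total exposure to the rate, giving Gamma(323, 89/2).
Posterior mode = (α'−1)/β' = 322/(89/2) = 644/89.

644/89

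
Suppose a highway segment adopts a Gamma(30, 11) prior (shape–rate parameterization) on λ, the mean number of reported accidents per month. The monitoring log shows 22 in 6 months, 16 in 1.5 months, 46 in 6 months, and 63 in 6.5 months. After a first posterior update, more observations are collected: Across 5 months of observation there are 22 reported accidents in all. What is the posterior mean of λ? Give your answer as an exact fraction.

Total count: 22 + 16 + 46 + 63 = 147.
Total exposure: 6 + 1.5 + 6 + 6.5 = 20 months.
After the first batch: Gamma(30 + 147, 11 + 20) = Gamma(177, 31).
Total count 22 over total exposure 5 months.
After the second batch: Gamma(177 + 22, 31 + 5) = Gamma(199, 36).
Posterior mean = α'/β' = 199/36.

199/36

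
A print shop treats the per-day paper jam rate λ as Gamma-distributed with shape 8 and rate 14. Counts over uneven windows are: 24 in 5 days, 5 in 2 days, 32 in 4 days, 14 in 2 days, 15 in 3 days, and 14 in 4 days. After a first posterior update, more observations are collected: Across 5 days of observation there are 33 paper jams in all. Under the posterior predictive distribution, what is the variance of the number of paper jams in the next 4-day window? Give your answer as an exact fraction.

24940/1521

Total count: 24 + 5 + 32 + 14 + 15 + 14 = 104.
Total exposure: 5 + 2 + 4 + 2 + 3 + 4 = 20 days.
After the first batch: Gamma(8 + 104, 14 + 20) = Gamma(112, 34).
Total count 33 over total exposure 5 days.
After the second batch: Gamma(112 + 33, 34 + 5) = Gamma(145, 39).
The posterior predictive for a window of length T is Negative Binomial with variance T·α'·(β'+T)/β'² = 4·145·43/1521 = 24940/1521.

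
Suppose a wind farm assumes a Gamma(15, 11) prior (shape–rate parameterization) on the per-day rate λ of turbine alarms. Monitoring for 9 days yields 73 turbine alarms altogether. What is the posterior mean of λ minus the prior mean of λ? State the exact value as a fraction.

167/55

Total count 73 over total exposure 9 days.
By Gamma–Poisson conjugacy, the posterior is Gamma(α + Σx, β + Σt) = Gamma(15 + 73, 11 + 9) = Gamma(88, 20).
Posterior mean = 88/20 = 22/5; prior mean = 15/11 = 15/11. Difference = 22/5 − 15/11 = 167/55.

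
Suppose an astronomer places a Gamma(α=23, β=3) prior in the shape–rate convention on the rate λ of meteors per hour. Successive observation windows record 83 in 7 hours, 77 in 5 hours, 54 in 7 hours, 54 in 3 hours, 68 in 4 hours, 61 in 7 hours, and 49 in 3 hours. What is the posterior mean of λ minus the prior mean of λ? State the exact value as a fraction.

Total count: 83 + 77 + 54 + 54 + 68 + 61 + 49 = 446.
Total exposure: 7 + 5 + 7 + 3 + 4 + 7 + 3 = 36 hours.
Posterior: α' = 23 + 446 = 469, β' = 3 + 36 = 39.
Posterior mean = 469/39 = 469/39; prior mean = 23/3 = 23/3. Difference = 469/39 − 23/3 = 170/39.

170/39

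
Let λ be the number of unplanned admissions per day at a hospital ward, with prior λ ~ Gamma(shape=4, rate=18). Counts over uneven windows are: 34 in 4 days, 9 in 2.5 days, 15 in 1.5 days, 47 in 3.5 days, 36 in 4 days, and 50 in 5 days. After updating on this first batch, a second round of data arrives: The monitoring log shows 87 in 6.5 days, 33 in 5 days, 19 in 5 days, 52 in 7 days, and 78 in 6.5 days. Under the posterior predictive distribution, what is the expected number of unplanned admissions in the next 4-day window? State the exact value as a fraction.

3712/137

Total count: 34 + 9 + 15 + 47 + 36 + 50 = 191.
Total exposure: 4 + 2.5 + 1.5 + 3.5 + 4 + 5 = 20.5 days.
After the first batch: Gamma(4 + 191, 18 + 20.5) = Gamma(195, 77/2).
Total count: 87 + 33 + 19 + 52 + 78 = 269.
Total exposure: 6.5 + 5 + 5 + 7 + 6.5 = 30 days.
After the second batch: Gamma(195 + 269, 77/2 + 30) = Gamma(464, 137/2).
Predictive mean over a 4-day window = T·E[λ|data] = 4·464/(137/2) = 3712/137.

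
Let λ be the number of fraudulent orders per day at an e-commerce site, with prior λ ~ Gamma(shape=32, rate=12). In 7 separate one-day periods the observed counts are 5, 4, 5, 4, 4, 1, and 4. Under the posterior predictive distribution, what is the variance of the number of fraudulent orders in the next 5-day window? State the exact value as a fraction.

7080/361

Total count: 5 + 4 + 5 + 4 + 4 + 1 + 4 = 27.
Total exposure: 7 days.
By Gamma–Poisson conjugacy, the posterior is Gamma(α + Σx, β + Σt) = Gamma(32 + 27, 12 + 7) = Gamma(59, 19).
The posterior predictive for a window of length T is Negative Binomial with variance T·α'·(β'+T)/β'² = 5·59·24/361 = 7080/361.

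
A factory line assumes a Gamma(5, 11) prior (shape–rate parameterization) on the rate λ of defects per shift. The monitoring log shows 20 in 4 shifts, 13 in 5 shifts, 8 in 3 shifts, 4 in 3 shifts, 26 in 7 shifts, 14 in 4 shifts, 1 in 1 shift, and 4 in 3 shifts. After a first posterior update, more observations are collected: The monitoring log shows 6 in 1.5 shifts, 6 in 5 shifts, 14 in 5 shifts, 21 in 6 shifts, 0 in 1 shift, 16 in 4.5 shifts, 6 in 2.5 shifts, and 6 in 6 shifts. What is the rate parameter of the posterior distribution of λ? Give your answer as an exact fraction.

Total count: 20 + 13 + 8 + 4 + 26 + 14 + 1 + 4 = 90.
Total exposure: 4 + 5 + 3 + 3 + 7 + 4 + 1 + 3 = 30 shifts.
After the first batch: Gamma(5 + 90, 11 + 30) = Gamma(95, 41).
Total count: 6 + 6 + 14 + 21 + 0 + 16 + 6 + 6 = 75.
Total exposure: 1.5 + 5 + 5 + 6 + 1 + 4.5 + 2.5 + 6 = 31.5 shifts.
After the second batch: Gamma(95 + 75, 41 + 31.5) = Gamma(170, 145/2).

145/2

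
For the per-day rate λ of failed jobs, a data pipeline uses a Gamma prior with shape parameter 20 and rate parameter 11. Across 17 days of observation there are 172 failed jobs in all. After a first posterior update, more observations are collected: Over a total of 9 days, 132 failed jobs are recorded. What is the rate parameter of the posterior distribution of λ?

Total count 172 over total exposure 17 days.
After the first batch: Gamma(20 + 172, 11 + 17) = Gamma(192, 28).
Total count 132 over total exposure 9 days.
After the second batch: Gamma(192 + 132, 28 + 9) = Gamma(324, 37).

37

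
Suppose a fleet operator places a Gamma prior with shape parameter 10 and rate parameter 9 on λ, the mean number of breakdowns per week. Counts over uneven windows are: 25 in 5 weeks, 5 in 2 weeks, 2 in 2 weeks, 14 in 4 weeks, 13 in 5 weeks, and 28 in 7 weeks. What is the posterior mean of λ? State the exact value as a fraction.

97/34

Total count: 25 + 5 + 2 + 14 + 13 + 28 = 87.
Total exposure: 5 + 2 + 2 + 4 + 5 + 7 = 25 weeks.
The Gamma prior is conjugate for the Poisson rate, so λ | data ~ Gamma(10+87, 9+25) = Gamma(97, 34).
Posterior mean = α'/β' = 97/34.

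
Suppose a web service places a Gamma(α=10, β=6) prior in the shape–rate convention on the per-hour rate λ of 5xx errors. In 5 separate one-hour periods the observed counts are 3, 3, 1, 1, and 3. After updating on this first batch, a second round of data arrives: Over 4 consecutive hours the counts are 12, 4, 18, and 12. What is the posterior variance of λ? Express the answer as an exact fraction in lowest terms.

67/225

Total count: 3 + 3 + 1 + 1 + 3 = 11.
Total exposure: 5 hours.
After the first batch: Gamma(10 + 11, 6 + 5) = Gamma(21, 11).
Total count: 12 + 4 + 18 + 12 = 46.
Total exposure: 4 hours.
After the second batch: Gamma(21 + 46, 11 + 4) = Gamma(67, 15).
Posterior variance = α'/β'² = 67/225.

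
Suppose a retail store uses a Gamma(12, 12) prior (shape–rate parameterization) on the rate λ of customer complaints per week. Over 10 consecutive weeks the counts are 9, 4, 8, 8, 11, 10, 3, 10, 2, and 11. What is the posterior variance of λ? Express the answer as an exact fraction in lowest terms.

2/11

Total count: 9 + 4 + 8 + 8 + 11 + 10 + 3 + 10 + 2 + 11 = 76.
Total exposure: 10 weeks.
Posterior: α' = 12 + 76 = 88, β' = 12 + 10 = 22.
Posterior variance = α'/β'² = 88/484 = 2/11.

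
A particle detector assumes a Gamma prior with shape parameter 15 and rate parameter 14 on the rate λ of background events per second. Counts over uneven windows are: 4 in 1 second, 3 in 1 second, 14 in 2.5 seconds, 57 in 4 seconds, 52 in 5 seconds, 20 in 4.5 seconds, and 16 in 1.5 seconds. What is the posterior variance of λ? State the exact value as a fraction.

Total count: 4 + 3 + 14 + 57 + 52 + 20 + 16 = 166.
Total exposure: 1 + 1 + 2.5 + 4 + 5 + 4.5 + 1.5 = 19.5 seconds.
Gamma(α, β) with Poisson data over total exposure Σt gives posterior Gamma(α+Σx, β+Σt) = Gamma(181, 67/2).
Posterior variance = α'/β'² = 181/(4489/4) = 724/4489.

724/4489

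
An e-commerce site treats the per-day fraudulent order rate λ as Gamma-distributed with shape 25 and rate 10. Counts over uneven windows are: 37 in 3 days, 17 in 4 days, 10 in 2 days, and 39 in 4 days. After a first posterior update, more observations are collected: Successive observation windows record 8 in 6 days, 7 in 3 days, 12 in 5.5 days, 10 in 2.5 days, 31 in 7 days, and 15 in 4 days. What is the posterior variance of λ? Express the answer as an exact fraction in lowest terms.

211/2601

Total count: 37 + 17 + 10 + 39 = 103.
Total exposure: 3 + 4 + 2 + 4 = 13 days.
After the first batch: Gamma(25 + 103, 10 + 13) = Gamma(128, 23).
Total count: 8 + 7 + 12 + 10 + 31 + 15 = 83.
Total exposure: 6 + 3 + 5.5 + 2.5 + 7 + 4 = 28 days.
After the second batch: Gamma(128 + 83, 23 + 28) = Gamma(211, 51).
Posterior variance = α'/β'² = 211/2601.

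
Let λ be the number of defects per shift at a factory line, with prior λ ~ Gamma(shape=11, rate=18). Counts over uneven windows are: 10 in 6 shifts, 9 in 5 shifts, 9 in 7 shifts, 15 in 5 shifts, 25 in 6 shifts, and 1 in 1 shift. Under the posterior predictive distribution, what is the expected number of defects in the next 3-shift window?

5

Total count: 10 + 9 + 9 + 15 + 25 + 1 = 69.
Total exposure: 6 + 5 + 7 + 5 + 6 + 1 = 30 shifts.
Gamma(α, β) with Poisson data over total exposure Σt gives posterior Gamma(α+Σx, β+Σt) = Gamma(80, 48).
Predictive mean over a 3-shift window = T·E[λ|data] = 3·80/48 = 5.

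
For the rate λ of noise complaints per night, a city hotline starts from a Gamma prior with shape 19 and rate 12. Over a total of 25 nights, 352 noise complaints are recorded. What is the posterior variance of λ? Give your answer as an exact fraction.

Total count 352 over total exposure 25 nights.
The Gamma prior is conjugate for the Poisson rate, so λ | data ~ Gamma(19+352, 12+25) = Gamma(371, 37).
Posterior variance = α'/β'² = 371/1369.

371/1369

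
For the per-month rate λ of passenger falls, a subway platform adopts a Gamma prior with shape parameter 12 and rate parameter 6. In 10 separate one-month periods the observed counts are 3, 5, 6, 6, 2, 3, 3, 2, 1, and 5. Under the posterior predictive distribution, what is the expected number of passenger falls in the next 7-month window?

21

Total count: 3 + 5 + 6 + 6 + 2 + 3 + 3 + 2 + 1 + 5 = 36.
Total exposure: 10 months.
Posterior: α' = 12 + 36 = 48, β' = 6 + 10 = 16.
Predictive mean over a 7-month window = T·E[λ|data] = 7·48/16 = 21.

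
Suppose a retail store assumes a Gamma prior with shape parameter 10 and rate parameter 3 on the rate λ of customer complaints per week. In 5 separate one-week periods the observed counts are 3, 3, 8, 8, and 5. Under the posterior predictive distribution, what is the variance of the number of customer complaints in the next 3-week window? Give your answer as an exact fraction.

Total count: 3 + 3 + 8 + 8 + 5 = 27.
Total exposure: 5 weeks.
Gamma(α, β) with Poisson data over total exposure Σt gives posterior Gamma(α+Σx, β+Σt) = Gamma(37, 8).
The posterior predictive for a window of length T is Negative Binomial with variance T·α'·(β'+T)/β'² = 3·37·11/64 = 1221/64.

1221/64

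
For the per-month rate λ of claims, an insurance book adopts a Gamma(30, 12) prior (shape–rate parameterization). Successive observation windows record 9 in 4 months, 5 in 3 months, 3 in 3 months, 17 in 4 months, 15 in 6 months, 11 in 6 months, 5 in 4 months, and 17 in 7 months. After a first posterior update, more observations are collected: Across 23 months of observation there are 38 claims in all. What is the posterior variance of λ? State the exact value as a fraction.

25/864

Total count: 9 + 5 + 3 + 17 + 15 + 11 + 5 + 17 = 82.
Total exposure: 4 + 3 + 3 + 4 + 6 + 6 + 4 + 7 = 37 months.
After the first batch: Gamma(30 + 82, 12 + 37) = Gamma(112, 49).
Total count 38 over total exposure 23 months.
After the second batch: Gamma(112 + 38, 49 + 23) = Gamma(150, 72).
Posterior variance = α'/β'² = 150/5184 = 25/864.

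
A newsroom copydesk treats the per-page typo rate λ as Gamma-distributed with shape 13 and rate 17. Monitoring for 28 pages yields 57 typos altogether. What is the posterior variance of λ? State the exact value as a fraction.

14/405

Total count 57 over total exposure 28 pages.
Posterior: α' = 13 + 57 = 70, β' = 17 + 28 = 45.
Posterior variance = α'/β'² = 70/2025 = 14/405.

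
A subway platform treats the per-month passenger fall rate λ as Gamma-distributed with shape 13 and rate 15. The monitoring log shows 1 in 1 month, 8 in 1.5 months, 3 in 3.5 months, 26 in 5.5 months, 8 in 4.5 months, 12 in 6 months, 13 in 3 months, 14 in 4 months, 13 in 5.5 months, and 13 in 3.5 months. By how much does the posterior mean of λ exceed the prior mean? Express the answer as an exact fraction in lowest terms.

Total count: 1 + 8 + 3 + 26 + 8 + 12 + 13 + 14 + 13 + 13 = 111.
Total exposure: 1 + 1.5 + 3.5 + 5.5 + 4.5 + 6 + 3 + 4 + 5.5 + 3.5 = 38 months.
Posterior: α' = 13 + 111 = 124, β' = 15 + 38 = 53.
Posterior mean = 124/53 = 124/53; prior mean = 13/15 = 13/15. Difference = 124/53 − 13/15 = 1171/795.

1171/795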